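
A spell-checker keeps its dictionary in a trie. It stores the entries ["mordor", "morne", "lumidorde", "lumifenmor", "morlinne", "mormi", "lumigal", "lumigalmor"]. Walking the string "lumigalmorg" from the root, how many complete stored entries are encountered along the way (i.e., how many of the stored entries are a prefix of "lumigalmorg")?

Check each prefix of "lumigalmorg" against the stored set — each match is an end-marker on the path.
Prefixes of the query that are stored words: "lumigal", "lumigalmor"
Count: 2

2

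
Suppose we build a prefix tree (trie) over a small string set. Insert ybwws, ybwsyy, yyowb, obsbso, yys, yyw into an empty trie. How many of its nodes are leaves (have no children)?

6

A leaf is a node with no children — equivalently, the end of a word that is not a proper prefix of any other stored word.
Those words: "obsbso", "ybwsyy", "ybwws", "yyowb", "yys", "yyw"
Leaf count: 6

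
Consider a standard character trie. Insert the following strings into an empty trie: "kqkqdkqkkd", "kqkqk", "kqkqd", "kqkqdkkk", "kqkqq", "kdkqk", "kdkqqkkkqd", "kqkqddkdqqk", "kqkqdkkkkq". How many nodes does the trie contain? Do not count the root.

Count nodes per top-level branch (shared prefixes stored once):
  'k'-branch (kdkqk, kdkqqkkkqd, kqkqd, kqkqddkdqqk, kqkqdkkk, kqkqdkkkkq, kqkqdkqkkd, kqkqk, kqkqq): 32 nodes
Sum: 32

32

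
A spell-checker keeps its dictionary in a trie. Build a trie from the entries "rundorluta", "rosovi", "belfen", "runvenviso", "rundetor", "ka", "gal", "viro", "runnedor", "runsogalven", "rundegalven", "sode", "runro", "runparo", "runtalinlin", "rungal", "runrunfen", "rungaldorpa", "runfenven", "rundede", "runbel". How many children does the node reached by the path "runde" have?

Follow the path "runde" to its node, then look at its outgoing edges.
Characters that immediately follow "runde" among the stored strings: {d, g, t}.
That node has 3 child edges.

3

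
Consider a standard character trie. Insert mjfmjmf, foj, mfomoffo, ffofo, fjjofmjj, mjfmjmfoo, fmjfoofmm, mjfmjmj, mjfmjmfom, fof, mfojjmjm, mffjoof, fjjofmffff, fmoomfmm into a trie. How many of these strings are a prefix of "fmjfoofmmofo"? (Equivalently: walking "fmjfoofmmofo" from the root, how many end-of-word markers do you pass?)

1

Check each prefix of "fmjfoofmmofo" against the stored set — each match is an end-marker on the path.
Prefixes of the query that are stored words: "fmjfoofmm"
Count: 1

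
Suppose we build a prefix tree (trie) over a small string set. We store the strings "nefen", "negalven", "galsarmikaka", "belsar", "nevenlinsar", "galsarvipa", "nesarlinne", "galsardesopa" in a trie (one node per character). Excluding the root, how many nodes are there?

56

Count nodes per top-level branch (shared prefixes stored once):
  'b'-branch (belsar): 6 nodes
  'g'-branch (galsardesopa, galsarmikaka, galsarvipa): 22 nodes
  'n'-branch (nefen, negalven, nesarlinne, nevenlinsar): 28 nodes
Sum: 56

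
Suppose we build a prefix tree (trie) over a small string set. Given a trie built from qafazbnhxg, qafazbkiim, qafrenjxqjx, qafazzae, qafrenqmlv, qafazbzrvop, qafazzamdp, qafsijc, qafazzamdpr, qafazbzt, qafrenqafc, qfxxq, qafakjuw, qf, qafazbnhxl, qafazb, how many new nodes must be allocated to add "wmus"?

4

No existing word starts with "w", so every character of "wmus" needs a new node.
4 − 0 = 4 new nodes.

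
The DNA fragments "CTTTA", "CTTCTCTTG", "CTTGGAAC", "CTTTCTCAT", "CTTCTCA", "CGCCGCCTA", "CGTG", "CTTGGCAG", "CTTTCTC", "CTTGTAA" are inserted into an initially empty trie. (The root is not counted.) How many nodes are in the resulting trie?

Count nodes per top-level branch (shared prefixes stored once):
  'C'-branch (CGCCGCCTA, CGTG, CTTCTCA, CTTCTCTTG, CTTGGAAC, CTTGGCAG, CTTGTAA, CTTTA, CTTTCTC, CTTTCTCAT): 38 nodes
Sum: 38

38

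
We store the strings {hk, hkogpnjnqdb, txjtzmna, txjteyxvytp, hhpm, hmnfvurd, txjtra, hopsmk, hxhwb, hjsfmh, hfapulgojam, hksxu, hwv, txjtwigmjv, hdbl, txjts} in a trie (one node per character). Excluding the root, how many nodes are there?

For each word, the new-node count is its length minus the longest prefix already in the trie:
  "hk" → 2 new (h, k)
  "hkogpnjnqdb" → prefix "hk" already present; 9 new (o, g, p, n, j, n, q, d, b)
  "txjtzmna" → 8 new (t, x, j, t, z, m, n, a)
  "txjteyxvytp" → prefix "txjt" already present; 7 new (e, y, x, v, y, t, p)
  "hhpm" → prefix "h" already present; 3 new (h, p, m)
  "hmnfvurd" → prefix "h" already present; 7 new (m, n, f, v, u, r, d)
  "txjtra" → prefix "txjt" already present; 2 new (r, a)
  "hopsmk" → prefix "h" already present; 5 new (o, p, s, m, k)
  "hxhwb" → prefix "h" already present; 4 new (x, h, w, b)
  "hjsfmh" → prefix "h" already present; 5 new (j, s, f, m, h)
  "hfapulgojam" → prefix "h" already present; 10 new (f, a, p, u, l, g, o, j, a, m)
  "hksxu" → prefix "hk" already present; 3 new (s, x, u)
  "hwv" → prefix "h" already present; 2 new (w, v)
  "txjtwigmjv" → prefix "txjt" already present; 6 new (w, i, g, m, j, v)
  "hdbl" → prefix "h" already present; 3 new (d, b, l)
  "txjts" → prefix "txjt" already present; 1 new (s)
Total nodes = 2 + 9 + 8 + 7 + 3 + 7 + 2 + 5 + 4 + 5 + 10 + 3 + 2 + 6 + 3 + 1 = 77

77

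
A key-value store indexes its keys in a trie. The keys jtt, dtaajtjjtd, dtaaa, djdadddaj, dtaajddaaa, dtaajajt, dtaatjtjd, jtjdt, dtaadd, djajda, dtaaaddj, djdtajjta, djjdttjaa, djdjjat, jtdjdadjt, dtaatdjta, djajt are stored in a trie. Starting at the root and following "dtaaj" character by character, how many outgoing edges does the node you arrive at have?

3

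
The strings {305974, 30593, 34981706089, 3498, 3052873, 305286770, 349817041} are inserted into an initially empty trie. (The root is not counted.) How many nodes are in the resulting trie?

27

Count nodes per top-level branch (shared prefixes stored once):
  '3'-branch (305286770, 3052873, 30593, 305974, 3498, 349817041, 34981706089): 27 nodes
Sum: 27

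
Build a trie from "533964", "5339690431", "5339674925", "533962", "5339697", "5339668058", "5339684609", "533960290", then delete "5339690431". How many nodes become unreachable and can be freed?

4

Walk "5339690431" from the leaf back toward the root, removing each node that no remaining word uses.
The suffix "0431" (4 nodes) is used only by "5339690431"; the node for "533969" still has the child "7", so pruning stops there.
Nodes removed: 4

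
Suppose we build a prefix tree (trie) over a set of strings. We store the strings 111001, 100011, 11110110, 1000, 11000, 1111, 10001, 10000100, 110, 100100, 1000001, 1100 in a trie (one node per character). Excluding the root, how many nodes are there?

For each word, the new-node count is its length minus the longest prefix already in the trie:
  "111001" → 6 new (1, 1, 1, 0, 0, 1)
  "100011" → prefix "1" already present; 5 new (0, 0, 0, 1, 1)
  "11110110" → prefix "111" already present; 5 new (1, 0, 1, 1, 0)
  "1000" → prefix "1000" already present; 0 new (none)
  "11000" → prefix "11" already present; 3 new (0, 0, 0)
  "1111" → prefix "1111" already present; 0 new (none)
  "10001" → prefix "10001" already present; 0 new (none)
  "10000100" → prefix "1000" already present; 4 new (0, 1, 0, 0)
  "110" → prefix "110" already present; 0 new (none)
  "100100" → prefix "100" already present; 3 new (1, 0, 0)
  "1000001" → prefix "10000" already present; 2 new (0, 1)
  "1100" → prefix "1100" already present; 0 new (none)
Total nodes = 6 + 5 + 5 + 0 + 3 + 0 + 0 + 4 + 0 + 3 + 2 + 0 = 28

28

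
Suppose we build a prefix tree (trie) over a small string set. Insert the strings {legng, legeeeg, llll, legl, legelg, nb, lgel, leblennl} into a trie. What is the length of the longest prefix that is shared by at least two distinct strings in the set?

Look for the deepest trie node that still has at least two words in its subtree.
"legeeeg" and "legelg" agree on "lege" (4 characters) before diverging; nothing deeper is shared.
Longest shared-prefix length: 4

4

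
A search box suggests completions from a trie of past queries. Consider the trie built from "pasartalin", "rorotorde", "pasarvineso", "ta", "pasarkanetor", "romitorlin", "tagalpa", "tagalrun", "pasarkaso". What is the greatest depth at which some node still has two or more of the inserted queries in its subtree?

7

Look for the deepest trie node that still has at least two words in its subtree.
e.g. "pasarkanetor" and "pasarkaso" share the prefix "pasarka" of length 7; no pair shares a longer one.
Longest shared-prefix length: 7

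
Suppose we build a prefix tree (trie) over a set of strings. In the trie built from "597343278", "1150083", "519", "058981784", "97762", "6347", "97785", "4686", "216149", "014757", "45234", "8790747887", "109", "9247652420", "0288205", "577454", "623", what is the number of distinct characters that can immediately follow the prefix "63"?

1

Walk "63" from the root, arriving at one node.
Distinct next characters after "63": 4.
That node has 1 child edge.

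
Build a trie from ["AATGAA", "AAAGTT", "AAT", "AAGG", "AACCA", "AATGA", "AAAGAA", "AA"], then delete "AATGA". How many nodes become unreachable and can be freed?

0

A node on "AATGA"'s path can go only if nothing else ends at it or branches off below it.
Every node on "AATGA" is still needed (e.g. by "AATGAA"), so nothing is freed.
Nodes removed: 0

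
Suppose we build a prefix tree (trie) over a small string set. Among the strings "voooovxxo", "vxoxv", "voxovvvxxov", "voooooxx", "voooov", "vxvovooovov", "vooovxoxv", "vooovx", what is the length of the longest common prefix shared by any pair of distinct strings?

6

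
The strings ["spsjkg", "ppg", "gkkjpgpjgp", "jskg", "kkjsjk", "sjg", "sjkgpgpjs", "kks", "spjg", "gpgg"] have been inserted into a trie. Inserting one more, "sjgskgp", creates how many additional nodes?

4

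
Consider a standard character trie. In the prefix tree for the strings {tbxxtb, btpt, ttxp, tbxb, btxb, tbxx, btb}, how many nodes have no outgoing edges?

6

A leaf is a node with no children — equivalently, the end of a word that is not a proper prefix of any other stored word.
Those words: "btb", "btpt", "btxb", "tbxb", "tbxxtb", "ttxp"
Leaf count: 6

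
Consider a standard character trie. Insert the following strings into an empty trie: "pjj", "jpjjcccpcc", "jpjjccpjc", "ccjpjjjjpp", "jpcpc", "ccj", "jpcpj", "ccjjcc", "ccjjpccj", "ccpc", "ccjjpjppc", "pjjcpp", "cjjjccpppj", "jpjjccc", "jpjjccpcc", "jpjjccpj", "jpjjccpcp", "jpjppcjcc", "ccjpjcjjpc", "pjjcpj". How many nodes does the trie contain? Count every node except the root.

Trace insertions, counting only characters that open a new branch:
  "pjj" → 3 new (p, j, j)
  "jpjjcccpcc" → 10 new (j, p, j, j, c, c, c, p, c, c)
  "jpjjccpjc" → prefix "jpjjcc" already present; 3 new (p, j, c)
  "ccjpjjjjpp" → 10 new (c, c, j, p, j, j, j, j, p, p)
  "jpcpc" → prefix "jp" already present; 3 new (c, p, c)
  "ccj" → prefix "ccj" already present; 0 new (none)
  "jpcpj" → prefix "jpcp" already present; 1 new (j)
  "ccjjcc" → prefix "ccj" already present; 3 new (j, c, c)
  "ccjjpccj" → prefix "ccjj" already present; 4 new (p, c, c, j)
  "ccpc" → prefix "cc" already present; 2 new (p, c)
  "ccjjpjppc" → prefix "ccjjp" already present; 4 new (j, p, p, c)
  "pjjcpp" → prefix "pjj" already present; 3 new (c, p, p)
  "cjjjccpppj" → prefix "c" already present; 9 new (j, j, j, c, c, p, p, p, j)
  "jpjjccc" → prefix "jpjjccc" already present; 0 new (none)
  "jpjjccpcc" → prefix "jpjjccp" already present; 2 new (c, c)
  "jpjjccpj" → prefix "jpjjccpj" already present; 0 new (none)
  "jpjjccpcp" → prefix "jpjjccpc" already present; 1 new (p)
  "jpjppcjcc" → prefix "jpj" already present; 6 new (p, p, c, j, c, c)
  "ccjpjcjjpc" → prefix "ccjpj" already present; 5 new (c, j, j, p, c)
  "pjjcpj" → prefix "pjjcp" already present; 1 new (j)
Total nodes = 3 + 10 + 3 + 10 + 3 + 0 + 1 + 3 + 4 + 2 + 4 + 3 + 9 + 0 + 2 + 0 + 1 + 6 + 5 + 1 = 70

70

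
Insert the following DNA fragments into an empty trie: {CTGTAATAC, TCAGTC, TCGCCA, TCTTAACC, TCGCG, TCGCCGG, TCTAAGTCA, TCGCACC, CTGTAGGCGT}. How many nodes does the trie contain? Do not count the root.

42

For each word, the new-node count is its length minus the longest prefix already in the trie:
  "CTGTAATAC" → 9 new (C, T, G, T, A, A, T, A, C)
  "TCAGTC" → 6 new (T, C, A, G, T, C)
  "TCGCCA" → prefix "TC" already present; 4 new (G, C, C, A)
  "TCTTAACC" → prefix "TC" already present; 6 new (T, T, A, A, C, C)
  "TCGCG" → prefix "TCGC" already present; 1 new (G)
  "TCGCCGG" → prefix "TCGCC" already present; 2 new (G, G)
  "TCTAAGTCA" → prefix "TCT" already present; 6 new (A, A, G, T, C, A)
  "TCGCACC" → prefix "TCGC" already present; 3 new (A, C, C)
  "CTGTAGGCGT" → prefix "CTGTA" already present; 5 new (G, G, C, G, T)
Total nodes = 9 + 6 + 4 + 6 + 1 + 2 + 6 + 3 + 5 = 42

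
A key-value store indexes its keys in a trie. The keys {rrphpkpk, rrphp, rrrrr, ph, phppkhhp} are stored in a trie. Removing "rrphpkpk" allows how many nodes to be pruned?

A node on "rrphpkpk"'s path can go only if nothing else ends at it or branches off below it.
The suffix "kpk" (3 nodes) is used only by "rrphpkpk"; "rrphp" is itself a stored word, so pruning stops there.
Nodes removed: 3

3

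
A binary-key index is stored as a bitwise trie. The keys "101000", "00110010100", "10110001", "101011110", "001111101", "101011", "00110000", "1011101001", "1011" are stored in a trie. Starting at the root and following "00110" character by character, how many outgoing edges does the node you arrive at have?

1

Follow the path "00110" to its node, then look at its outgoing edges.
Characters that immediately follow "00110" among the stored strings: {0}.
That node has 1 child edge.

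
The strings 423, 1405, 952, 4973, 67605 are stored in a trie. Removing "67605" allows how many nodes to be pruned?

After clearing the end-marker at "67605", prune upward until reaching a node still needed by another word.
No other word shares any prefix with "67605", so all 5 of its nodes go.
Nodes removed: 5

5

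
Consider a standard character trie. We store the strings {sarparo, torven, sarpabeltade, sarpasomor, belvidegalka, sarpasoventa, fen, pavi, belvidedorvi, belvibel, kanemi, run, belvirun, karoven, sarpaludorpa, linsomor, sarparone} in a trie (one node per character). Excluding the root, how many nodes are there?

Count nodes per top-level branch (shared prefixes stored once):
  'b'-branch (belvibel, belvidedorvi, belvidegalka, belvirun): 23 nodes
  'f'-branch (fen): 3 nodes
  'k'-branch (kanemi, karoven): 11 nodes
  'l'-branch (linsomor): 8 nodes
  'p'-branch (pavi): 4 nodes
  'r'-branch (run): 3 nodes
  's'-branch (sarpabeltade, sarpaludorpa, sarparo, sarparone, sarpasomor, sarpasoventa): 33 nodes
  't'-branch (torven): 6 nodes
Sum: 91

91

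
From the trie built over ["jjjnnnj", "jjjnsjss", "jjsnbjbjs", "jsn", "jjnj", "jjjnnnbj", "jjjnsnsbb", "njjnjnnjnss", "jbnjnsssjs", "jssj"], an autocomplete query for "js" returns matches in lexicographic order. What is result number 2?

Words with prefix "js", in lexicographic order: "jsn", "jssj"
The 2nd is jssj.

jssj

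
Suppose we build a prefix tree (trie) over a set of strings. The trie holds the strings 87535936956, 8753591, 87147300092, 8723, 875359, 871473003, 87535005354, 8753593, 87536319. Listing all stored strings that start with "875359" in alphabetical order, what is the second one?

8753591

Filter for "875359…" and sort: "875359", "8753591", "8753593", "87535936956"
The 2nd is 8753591.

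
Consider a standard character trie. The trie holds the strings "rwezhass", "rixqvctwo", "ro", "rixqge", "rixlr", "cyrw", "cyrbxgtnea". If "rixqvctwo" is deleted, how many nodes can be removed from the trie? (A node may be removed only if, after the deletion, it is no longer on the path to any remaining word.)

After clearing the end-marker at "rixqvctwo", prune upward until reaching a node still needed by another word.
The suffix "vctwo" (5 nodes) is used only by "rixqvctwo"; the node for "rixq" still has the child "g", so pruning stops there.
Nodes removed: 5

5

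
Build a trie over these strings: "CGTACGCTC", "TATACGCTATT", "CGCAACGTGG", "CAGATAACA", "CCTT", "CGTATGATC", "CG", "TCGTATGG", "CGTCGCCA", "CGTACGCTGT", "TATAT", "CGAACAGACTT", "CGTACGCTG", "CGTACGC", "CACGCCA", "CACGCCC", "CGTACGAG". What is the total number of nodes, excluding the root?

76

Insert word by word; a character creates a node only if that edge doesn't already exist:
  "CGTACGCTC" → 9 new (C, G, T, A, C, G, C, T, C)
  "TATACGCTATT" → 11 new (T, A, T, A, C, G, C, T, A, T, T)
  "CGCAACGTGG" → prefix "CG" already present; 8 new (C, A, A, C, G, T, G, G)
  "CAGATAACA" → prefix "C" already present; 8 new (A, G, A, T, A, A, C, A)
  "CCTT" → prefix "C" already present; 3 new (C, T, T)
  "CGTATGATC" → prefix "CGTA" already present; 5 new (T, G, A, T, C)
  "CG" → prefix "CG" already present; 0 new (none)
  "TCGTATGG" → prefix "T" already present; 7 new (C, G, T, A, T, G, G)
  "CGTCGCCA" → prefix "CGT" already present; 5 new (C, G, C, C, A)
  "CGTACGCTGT" → prefix "CGTACGCT" already present; 2 new (G, T)
  "TATAT" → prefix "TATA" already present; 1 new (T)
  "CGAACAGACTT" → prefix "CG" already present; 9 new (A, A, C, A, G, A, C, T, T)
  "CGTACGCTG" → prefix "CGTACGCTG" already present; 0 new (none)
  "CGTACGC" → prefix "CGTACGC" already present; 0 new (none)
  "CACGCCA" → prefix "CA" already present; 5 new (C, G, C, C, A)
  "CACGCCC" → prefix "CACGCC" already present; 1 new (C)
  "CGTACGAG" → prefix "CGTACG" already present; 2 new (A, G)
Total nodes = 9 + 11 + 8 + 8 + 3 + 5 + 0 + 7 + 5 + 2 + 1 + 9 + 0 + 0 + 5 + 1 + 2 = 76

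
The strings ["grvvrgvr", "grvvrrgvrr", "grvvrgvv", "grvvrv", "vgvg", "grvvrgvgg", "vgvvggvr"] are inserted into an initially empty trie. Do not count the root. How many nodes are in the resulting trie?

26

Trie structure (* marks end of a word):
(root)
├─ g
│  └─ r
│     └─ v
│        └─ v
│           └─ r
│              ├─ g
│              │  └─ v
│              │     ├─ g
│              │     │  └─ g *
│              │     ├─ r *
│              │     └─ v *
│              ├─ r
│              │  └─ g
│              │     └─ v
│              │        └─ r
│              │           └─ r *
│              └─ v *
└─ v
   └─ g
      └─ v
         ├─ g *
         └─ v
            └─ g
               └─ g
                  └─ v
                     └─ r *
Counting every labelled node above: 26.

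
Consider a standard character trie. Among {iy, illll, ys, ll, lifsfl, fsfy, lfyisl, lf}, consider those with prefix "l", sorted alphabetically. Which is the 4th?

Words with prefix "l", in lexicographic order: "lf", "lfyisl", "lifsfl", "ll"
Position 4: ll

ll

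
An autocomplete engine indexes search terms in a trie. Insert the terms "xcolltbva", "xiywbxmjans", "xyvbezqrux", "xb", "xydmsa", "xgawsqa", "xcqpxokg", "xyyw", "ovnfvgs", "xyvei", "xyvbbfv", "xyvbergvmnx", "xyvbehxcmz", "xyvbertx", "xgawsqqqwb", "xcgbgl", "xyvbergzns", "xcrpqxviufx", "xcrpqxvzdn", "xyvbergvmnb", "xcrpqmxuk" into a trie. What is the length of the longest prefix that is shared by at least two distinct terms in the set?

Look for the deepest trie node that still has at least two words in its subtree.
e.g. "xyvbergvmnb" and "xyvbergvmnx" share the prefix "xyvbergvmn" of length 10; no pair shares a longer one.
Longest shared-prefix length: 10

10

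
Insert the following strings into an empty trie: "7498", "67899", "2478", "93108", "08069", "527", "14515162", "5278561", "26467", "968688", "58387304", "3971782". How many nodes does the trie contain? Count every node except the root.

61

For each word, the new-node count is its length minus the longest prefix already in the trie:
  "7498" → 4 new (7, 4, 9, 8)
  "67899" → 5 new (6, 7, 8, 9, 9)
  "2478" → 4 new (2, 4, 7, 8)
  "93108" → 5 new (9, 3, 1, 0, 8)
  "08069" → 5 new (0, 8, 0, 6, 9)
  "527" → 3 new (5, 2, 7)
  "14515162" → 8 new (1, 4, 5, 1, 5, 1, 6, 2)
  "5278561" → prefix "527" already present; 4 new (8, 5, 6, 1)
  "26467" → prefix "2" already present; 4 new (6, 4, 6, 7)
  "968688" → prefix "9" already present; 5 new (6, 8, 6, 8, 8)
  "58387304" → prefix "5" already present; 7 new (8, 3, 8, 7, 3, 0, 4)
  "3971782" → 7 new (3, 9, 7, 1, 7, 8, 2)
Total nodes = 4 + 5 + 4 + 5 + 5 + 3 + 8 + 4 + 4 + 5 + 7 + 7 = 61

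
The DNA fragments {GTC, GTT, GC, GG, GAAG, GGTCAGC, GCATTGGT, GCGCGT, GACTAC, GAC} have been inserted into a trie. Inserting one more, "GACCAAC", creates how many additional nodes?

4

The longest prefix of "GACCAAC" already in the trie is "GAC" (length 3).
New nodes needed: |"GACCAAC"| − 3 = 7 − 3 = 4.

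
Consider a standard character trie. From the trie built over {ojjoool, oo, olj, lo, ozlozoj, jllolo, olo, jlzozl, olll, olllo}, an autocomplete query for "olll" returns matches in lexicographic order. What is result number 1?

olll

DFS of the "olll" subtree visits, in order: "olll", "olllo"
Position 1: olll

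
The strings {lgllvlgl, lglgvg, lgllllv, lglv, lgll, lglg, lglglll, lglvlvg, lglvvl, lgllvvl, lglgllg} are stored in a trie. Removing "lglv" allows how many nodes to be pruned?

0

After clearing the end-marker at "lglv", prune upward until reaching a node still needed by another word.
Every node on "lglv" is still needed (e.g. by "lglvlvg"), so nothing is freed.
Nodes removed: 0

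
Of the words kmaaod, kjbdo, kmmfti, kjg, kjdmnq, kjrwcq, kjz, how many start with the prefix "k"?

7

Traverse to the node for "k", then collect every word in that subtree.
Matches: "kjbdo", "kjdmnq", "kjg", "kjrwcq", "kjz", "kmaaod", "kmmfti"
Count: 7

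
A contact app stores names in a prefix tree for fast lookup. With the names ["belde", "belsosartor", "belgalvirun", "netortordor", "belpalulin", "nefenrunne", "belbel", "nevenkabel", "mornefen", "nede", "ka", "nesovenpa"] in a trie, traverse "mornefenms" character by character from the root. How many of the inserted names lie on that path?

1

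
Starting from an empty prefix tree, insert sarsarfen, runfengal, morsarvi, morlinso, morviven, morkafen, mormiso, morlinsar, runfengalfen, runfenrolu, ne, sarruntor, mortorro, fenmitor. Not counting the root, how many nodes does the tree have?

Trace insertions, counting only characters that open a new branch:
  "sarsarfen" → 9 new (s, a, r, s, a, r, f, e, n)
  "runfengal" → 9 new (r, u, n, f, e, n, g, a, l)
  "morsarvi" → 8 new (m, o, r, s, a, r, v, i)
  "morlinso" → prefix "mor" already present; 5 new (l, i, n, s, o)
  "morviven" → prefix "mor" already present; 5 new (v, i, v, e, n)
  "morkafen" → prefix "mor" already present; 5 new (k, a, f, e, n)
  "mormiso" → prefix "mor" already present; 4 new (m, i, s, o)
  "morlinsar" → prefix "morlins" already present; 2 new (a, r)
  "runfengalfen" → prefix "runfengal" already present; 3 new (f, e, n)
  "runfenrolu" → prefix "runfen" already present; 4 new (r, o, l, u)
  "ne" → 2 new (n, e)
  "sarruntor" → prefix "sar" already present; 6 new (r, u, n, t, o, r)
  "mortorro" → prefix "mor" already present; 5 new (t, o, r, r, o)
  "fenmitor" → 8 new (f, e, n, m, i, t, o, r)
Total nodes = 9 + 9 + 8 + 5 + 5 + 5 + 4 + 2 + 3 + 4 + 2 + 6 + 5 + 8 = 75

75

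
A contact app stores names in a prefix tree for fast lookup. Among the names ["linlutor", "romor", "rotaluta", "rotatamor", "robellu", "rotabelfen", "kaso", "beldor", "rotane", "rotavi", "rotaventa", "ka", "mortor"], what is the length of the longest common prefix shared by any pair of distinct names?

The deepest shared node is where two words last agree before diverging.
"rotaventa" and "rotavi" agree on "rotav" (5 characters) before diverging; nothing deeper is shared.
Longest shared-prefix length: 5

5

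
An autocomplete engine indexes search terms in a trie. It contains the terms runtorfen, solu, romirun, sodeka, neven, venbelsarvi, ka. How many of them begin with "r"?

Traverse to the node for "r", then collect every word in that subtree.
Words under "r": romirun, runtorfen
Count: 2

2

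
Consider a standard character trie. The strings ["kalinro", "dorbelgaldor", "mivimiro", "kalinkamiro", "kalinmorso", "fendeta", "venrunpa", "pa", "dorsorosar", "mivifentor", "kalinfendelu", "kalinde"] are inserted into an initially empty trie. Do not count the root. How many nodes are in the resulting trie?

For each word, the new-node count is its length minus the longest prefix already in the trie:
  "kalinro" → 7 new (k, a, l, i, n, r, o)
  "dorbelgaldor" → 12 new (d, o, r, b, e, l, g, a, l, d, o, r)
  "mivimiro" → 8 new (m, i, v, i, m, i, r, o)
  "kalinkamiro" → prefix "kalin" already present; 6 new (k, a, m, i, r, o)
  "kalinmorso" → prefix "kalin" already present; 5 new (m, o, r, s, o)
  "fendeta" → 7 new (f, e, n, d, e, t, a)
  "venrunpa" → 8 new (v, e, n, r, u, n, p, a)
  "pa" → 2 new (p, a)
  "dorsorosar" → prefix "dor" already present; 7 new (s, o, r, o, s, a, r)
  "mivifentor" → prefix "mivi" already present; 6 new (f, e, n, t, o, r)
  "kalinfendelu" → prefix "kalin" already present; 7 new (f, e, n, d, e, l, u)
  "kalinde" → prefix "kalin" already present; 2 new (d, e)
Total nodes = 7 + 12 + 8 + 6 + 5 + 7 + 8 + 2 + 7 + 6 + 7 + 2 = 77

77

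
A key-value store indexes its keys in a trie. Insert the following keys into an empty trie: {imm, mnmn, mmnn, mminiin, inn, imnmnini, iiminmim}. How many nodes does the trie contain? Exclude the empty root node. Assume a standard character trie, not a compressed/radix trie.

Trie structure (* marks end of a word):
(root)
├─ i
│  ├─ i
│  │  └─ m
│  │     └─ i
│  │        └─ n
│  │           └─ m
│  │              └─ i
│  │                 └─ m *
│  ├─ m
│  │  ├─ m *
│  │  └─ n
│  │     └─ m
│  │        └─ n
│  │           └─ i
│  │              └─ n
│  │                 └─ i *
│  └─ n
│     └─ n *
└─ m
   ├─ m
   │  ├─ i
   │  │  └─ n
   │  │     └─ i
   │  │        └─ i
   │  │           └─ n *
   │  └─ n
   │     └─ n *
   └─ n
      └─ m
         └─ n *
Counting every labelled node above: 30.

30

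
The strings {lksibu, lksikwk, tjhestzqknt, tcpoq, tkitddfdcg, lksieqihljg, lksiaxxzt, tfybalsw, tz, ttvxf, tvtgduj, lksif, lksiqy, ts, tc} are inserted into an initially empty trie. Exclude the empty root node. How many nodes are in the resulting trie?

67

Count nodes per top-level branch (shared prefixes stored once):
  'l'-branch (lksiaxxzt, lksibu, lksieqihljg, lksif, lksikwk, lksiqy): 24 nodes
  't'-branch (tc, tcpoq, tfybalsw, tjhestzqknt, tkitddfdcg, ts, ttvxf, tvtgduj, tz): 43 nodes
Sum: 67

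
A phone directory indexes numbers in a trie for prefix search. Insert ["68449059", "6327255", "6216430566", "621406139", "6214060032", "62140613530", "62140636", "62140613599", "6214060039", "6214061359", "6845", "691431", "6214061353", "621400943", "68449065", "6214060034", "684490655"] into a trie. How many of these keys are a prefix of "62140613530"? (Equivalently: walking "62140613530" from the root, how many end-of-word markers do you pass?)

2

Traverse "62140613530" character by character; count nodes along the way that are marked as word ends.
Prefixes of the query that are stored words: "6214061353", "62140613530"
Count: 2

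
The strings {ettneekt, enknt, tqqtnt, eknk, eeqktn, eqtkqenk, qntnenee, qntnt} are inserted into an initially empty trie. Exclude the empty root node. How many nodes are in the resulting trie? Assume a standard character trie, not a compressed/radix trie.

42

Trace insertions, counting only characters that open a new branch:
  "ettneekt" → 8 new (e, t, t, n, e, e, k, t)
  "enknt" → prefix "e" already present; 4 new (n, k, n, t)
  "tqqtnt" → 6 new (t, q, q, t, n, t)
  "eknk" → prefix "e" already present; 3 new (k, n, k)
  "eeqktn" → prefix "e" already present; 5 new (e, q, k, t, n)
  "eqtkqenk" → prefix "e" already present; 7 new (q, t, k, q, e, n, k)
  "qntnenee" → 8 new (q, n, t, n, e, n, e, e)
  "qntnt" → prefix "qntn" already present; 1 new (t)
Total nodes = 8 + 4 + 6 + 3 + 5 + 7 + 8 + 1 = 42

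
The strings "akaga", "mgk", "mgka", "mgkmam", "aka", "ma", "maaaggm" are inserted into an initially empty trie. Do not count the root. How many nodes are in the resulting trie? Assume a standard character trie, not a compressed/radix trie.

Trie structure (* marks end of a word):
(root)
├─ a
│  └─ k
│     └─ a *
│        └─ g
│           └─ a *
└─ m
   ├─ a *
   │  └─ a
   │     └─ a
   │        └─ g
   │           └─ g
   │              └─ m *
   └─ g
      └─ k *
         ├─ a *
         └─ m
            └─ a
               └─ m *
Counting every labelled node above: 18.

18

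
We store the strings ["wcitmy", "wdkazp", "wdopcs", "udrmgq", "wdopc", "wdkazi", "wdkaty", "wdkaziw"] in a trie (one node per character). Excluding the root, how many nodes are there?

25

Count nodes per top-level branch (shared prefixes stored once):
  'u'-branch (udrmgq): 6 nodes
  'w'-branch (wcitmy, wdkaty, wdkazi, wdkaziw, wdkazp, wdopc, wdopcs): 19 nodes
Sum: 25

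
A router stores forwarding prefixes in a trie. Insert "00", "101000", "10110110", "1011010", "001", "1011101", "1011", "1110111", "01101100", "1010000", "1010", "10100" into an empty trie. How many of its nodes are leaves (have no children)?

7

A leaf is a node with no children — equivalently, the end of a word that is not a proper prefix of any other stored word.
Those words: "001", "01101100", "1010000", "1011010", "10110110", "1011101", "1110111"
Leaf count: 7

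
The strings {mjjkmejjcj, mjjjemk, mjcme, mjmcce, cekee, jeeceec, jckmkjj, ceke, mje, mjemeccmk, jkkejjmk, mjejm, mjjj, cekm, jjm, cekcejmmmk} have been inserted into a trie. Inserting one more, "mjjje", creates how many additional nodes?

0

Every character of "mjjje" already lies on an existing path (it is a prefix of some stored word).
No new nodes are needed: 0.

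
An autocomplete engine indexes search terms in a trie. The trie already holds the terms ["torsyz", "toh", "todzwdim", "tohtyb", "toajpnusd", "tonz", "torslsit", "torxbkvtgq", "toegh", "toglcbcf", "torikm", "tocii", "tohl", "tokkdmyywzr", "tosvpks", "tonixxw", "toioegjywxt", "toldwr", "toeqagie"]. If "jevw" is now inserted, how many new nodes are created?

Nothing in the trie begins with "j"; the whole of "jevw" is new.
4 − 0 = 4 new nodes.

4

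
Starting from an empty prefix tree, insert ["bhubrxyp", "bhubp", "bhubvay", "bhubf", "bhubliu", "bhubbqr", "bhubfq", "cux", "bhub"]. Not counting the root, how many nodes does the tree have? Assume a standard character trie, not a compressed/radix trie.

Insert word by word; a character creates a node only if that edge doesn't already exist:
  "bhubrxyp" → 8 new (b, h, u, b, r, x, y, p)
  "bhubp" → prefix "bhub" already present; 1 new (p)
  "bhubvay" → prefix "bhub" already present; 3 new (v, a, y)
  "bhubf" → prefix "bhub" already present; 1 new (f)
  "bhubliu" → prefix "bhub" already present; 3 new (l, i, u)
  "bhubbqr" → prefix "bhub" already present; 3 new (b, q, r)
  "bhubfq" → prefix "bhubf" already present; 1 new (q)
  "cux" → 3 new (c, u, x)
  "bhub" → prefix "bhub" already present; 0 new (none)
Total nodes = 8 + 1 + 3 + 1 + 3 + 3 + 1 + 3 + 0 = 23

23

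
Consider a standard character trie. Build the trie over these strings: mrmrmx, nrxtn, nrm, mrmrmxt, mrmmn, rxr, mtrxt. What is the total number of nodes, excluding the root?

22

For each word, the new-node count is its length minus the longest prefix already in the trie:
  "mrmrmx" → 6 new (m, r, m, r, m, x)
  "nrxtn" → 5 new (n, r, x, t, n)
  "nrm" → prefix "nr" already present; 1 new (m)
  "mrmrmxt" → prefix "mrmrmx" already present; 1 new (t)
  "mrmmn" → prefix "mrm" already present; 2 new (m, n)
  "rxr" → 3 new (r, x, r)
  "mtrxt" → prefix "m" already present; 4 new (t, r, x, t)
Total nodes = 6 + 5 + 1 + 1 + 2 + 3 + 4 = 22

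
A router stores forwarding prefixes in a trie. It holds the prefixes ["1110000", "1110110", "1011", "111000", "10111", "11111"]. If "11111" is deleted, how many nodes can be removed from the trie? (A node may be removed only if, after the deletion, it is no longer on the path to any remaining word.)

A node on "11111"'s path can go only if nothing else ends at it or branches off below it.
The suffix "11" (2 nodes) is used only by "11111"; the node for "111" still has the child "0", so pruning stops there.
Nodes removed: 2

2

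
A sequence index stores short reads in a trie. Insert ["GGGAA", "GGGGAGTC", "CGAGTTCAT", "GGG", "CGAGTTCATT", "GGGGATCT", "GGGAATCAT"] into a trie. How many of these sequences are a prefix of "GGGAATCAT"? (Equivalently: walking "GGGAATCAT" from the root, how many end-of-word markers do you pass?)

3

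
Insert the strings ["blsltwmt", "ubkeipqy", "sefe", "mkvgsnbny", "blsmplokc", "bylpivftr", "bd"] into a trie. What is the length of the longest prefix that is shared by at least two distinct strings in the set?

Look for the deepest trie node that still has at least two words in its subtree.
"blsltwmt" and "blsmplokc" agree on "bls" (3 characters) before diverging; nothing deeper is shared.
Longest shared-prefix length: 3

3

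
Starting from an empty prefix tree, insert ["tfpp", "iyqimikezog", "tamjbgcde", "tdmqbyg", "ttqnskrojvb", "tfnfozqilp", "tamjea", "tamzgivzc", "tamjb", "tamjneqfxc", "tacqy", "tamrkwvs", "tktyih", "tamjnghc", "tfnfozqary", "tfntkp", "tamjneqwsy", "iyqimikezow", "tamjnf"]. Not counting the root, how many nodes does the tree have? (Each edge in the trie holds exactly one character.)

88

Count nodes per top-level branch (shared prefixes stored once):
  'i'-branch (iyqimikezog, iyqimikezow): 12 nodes
  't'-branch (tacqy, tamjb, tamjbgcde, tamjea, tamjneqfxc, tamjneqwsy, tamjnf, tamjnghc, tamrkwvs, tamzgivzc, tdmqbyg, tfnfozqary, tfnfozqilp, tfntkp, tfpp, tktyih, ttqnskrojvb): 76 nodes
Sum: 88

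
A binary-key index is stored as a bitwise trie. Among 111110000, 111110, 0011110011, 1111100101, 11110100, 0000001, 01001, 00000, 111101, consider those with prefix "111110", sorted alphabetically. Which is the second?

111110000

Words with prefix "111110", in lexicographic order: "111110", "111110000", "1111100101"
The 2nd is 111110000.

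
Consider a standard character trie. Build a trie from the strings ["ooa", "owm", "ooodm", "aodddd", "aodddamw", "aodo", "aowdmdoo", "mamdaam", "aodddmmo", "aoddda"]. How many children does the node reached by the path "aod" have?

2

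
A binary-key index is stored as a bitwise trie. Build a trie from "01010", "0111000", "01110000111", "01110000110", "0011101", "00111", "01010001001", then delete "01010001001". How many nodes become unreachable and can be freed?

6

Walk "01010001001" from the leaf back toward the root, removing each node that no remaining word uses.
The suffix "001001" (6 nodes) is used only by "01010001001"; "01010" is itself a stored word, so pruning stops there.
Nodes removed: 6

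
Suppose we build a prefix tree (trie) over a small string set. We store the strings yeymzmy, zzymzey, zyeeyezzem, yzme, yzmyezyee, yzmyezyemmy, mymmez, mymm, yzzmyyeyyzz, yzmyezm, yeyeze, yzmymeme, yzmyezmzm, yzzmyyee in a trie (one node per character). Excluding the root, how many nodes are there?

61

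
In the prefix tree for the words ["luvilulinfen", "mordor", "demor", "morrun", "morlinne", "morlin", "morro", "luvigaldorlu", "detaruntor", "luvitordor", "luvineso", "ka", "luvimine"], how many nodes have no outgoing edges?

A leaf is a node with no children — equivalently, the end of a word that is not a proper prefix of any other stored word.
Those words: "demor", "detaruntor", "ka", "luvigaldorlu", "luvilulinfen", "luvimine", "luvineso", "luvitordor", "mordor", "morlinne", "morro", "morrun"
Leaf count: 12

12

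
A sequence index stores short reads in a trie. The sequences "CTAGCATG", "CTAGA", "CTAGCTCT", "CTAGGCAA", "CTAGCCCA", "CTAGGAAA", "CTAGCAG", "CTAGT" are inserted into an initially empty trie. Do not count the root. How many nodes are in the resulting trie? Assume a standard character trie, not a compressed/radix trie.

24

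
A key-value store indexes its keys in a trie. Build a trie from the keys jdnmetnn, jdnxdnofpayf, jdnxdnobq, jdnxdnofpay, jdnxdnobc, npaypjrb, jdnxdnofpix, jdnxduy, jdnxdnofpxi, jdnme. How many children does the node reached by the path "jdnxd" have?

2

The children of the "jdnxd" node are the distinct next characters among strings starting with "jdnxd".
Characters that immediately follow "jdnxd" among the stored strings: {n, u}.
That node has 2 child edges.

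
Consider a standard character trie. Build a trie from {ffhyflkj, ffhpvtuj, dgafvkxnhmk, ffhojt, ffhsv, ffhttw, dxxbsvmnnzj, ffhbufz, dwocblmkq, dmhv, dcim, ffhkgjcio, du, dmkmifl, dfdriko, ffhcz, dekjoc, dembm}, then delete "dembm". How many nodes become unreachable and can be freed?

3

After clearing the end-marker at "dembm", prune upward until reaching a node still needed by another word.
The suffix "mbm" (3 nodes) is used only by "dembm"; the node for "de" still has the child "k", so pruning stops there.
Nodes removed: 3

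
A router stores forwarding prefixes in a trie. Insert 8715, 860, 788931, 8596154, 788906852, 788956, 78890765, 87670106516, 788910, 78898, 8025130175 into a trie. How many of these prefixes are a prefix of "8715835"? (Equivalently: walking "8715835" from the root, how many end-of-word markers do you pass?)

1

Check each prefix of "8715835" against the stored set — each match is an end-marker on the path.
Prefixes of the query that are stored words: "8715"
Count: 1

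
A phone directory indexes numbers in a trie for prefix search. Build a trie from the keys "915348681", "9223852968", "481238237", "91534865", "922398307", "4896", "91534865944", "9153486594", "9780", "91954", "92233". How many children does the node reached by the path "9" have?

3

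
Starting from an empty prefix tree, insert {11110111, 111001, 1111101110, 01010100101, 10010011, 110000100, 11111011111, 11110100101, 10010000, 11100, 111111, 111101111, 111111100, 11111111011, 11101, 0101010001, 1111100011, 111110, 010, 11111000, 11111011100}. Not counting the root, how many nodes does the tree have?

For each word, the new-node count is its length minus the longest prefix already in the trie:
  "11110111" → 8 new (1, 1, 1, 1, 0, 1, 1, 1)
  "111001" → prefix "111" already present; 3 new (0, 0, 1)
  "1111101110" → prefix "1111" already present; 6 new (1, 0, 1, 1, 1, 0)
  "01010100101" → 11 new (0, 1, 0, 1, 0, 1, 0, 0, 1, 0, 1)
  "10010011" → prefix "1" already present; 7 new (0, 0, 1, 0, 0, 1, 1)
  "110000100" → prefix "11" already present; 7 new (0, 0, 0, 0, 1, 0, 0)
  "11111011111" → prefix "111110111" already present; 2 new (1, 1)
  "11110100101" → prefix "111101" already present; 5 new (0, 0, 1, 0, 1)
  "10010000" → prefix "100100" already present; 2 new (0, 0)
  "11100" → prefix "11100" already present; 0 new (none)
  "111111" → prefix "11111" already present; 1 new (1)
  "111101111" → prefix "11110111" already present; 1 new (1)
  "111111100" → prefix "111111" already present; 3 new (1, 0, 0)
  "11111111011" → prefix "1111111" already present; 4 new (1, 0, 1, 1)
  "11101" → prefix "1110" already present; 1 new (1)
  "0101010001" → prefix "01010100" already present; 2 new (0, 1)
  "1111100011" → prefix "111110" already present; 4 new (0, 0, 1, 1)
  "111110" → prefix "111110" already present; 0 new (none)
  "010" → prefix "010" already present; 0 new (none)
  "11111000" → prefix "11111000" already present; 0 new (none)
  "11111011100" → prefix "1111101110" already present; 1 new (0)
Total nodes = 8 + 3 + 6 + 11 + 7 + 7 + 2 + 5 + 2 + 0 + 1 + 1 + 3 + 4 + 1 + 2 + 4 + 0 + 0 + 0 + 1 = 68

68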